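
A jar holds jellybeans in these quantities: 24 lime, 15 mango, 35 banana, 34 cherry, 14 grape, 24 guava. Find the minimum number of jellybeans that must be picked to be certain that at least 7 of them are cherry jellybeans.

119

In the worst case for collecting cherry jellybeans, every non-cherry jellybean comes out first.
There are 24 + 15 + 35 + 14 + 24 = 112 non-cherry jellybeans altogether.
After those, each further jellybean must be cherry, so 112 + 7 = 119 draws guarantee 7 cherry jellybeans.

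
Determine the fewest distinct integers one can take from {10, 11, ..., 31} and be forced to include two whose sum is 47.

15

A set avoiding the sum 47 can contain at most one of each pair {x, 47−x}, plus the 6 elements whose complement lies outside the range.
The integers 10, …, 23 (14 of them) are such a set: any two sum to at least 10+11 = 21 and at most 22+23 = 45 < 47.
By the pigeonhole principle, any 15th integer completes one of the 8 pairs, so 15 choices force a sum of 47.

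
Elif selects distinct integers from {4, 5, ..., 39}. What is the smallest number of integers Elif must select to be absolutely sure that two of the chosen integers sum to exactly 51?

Group the elements by complementary pair {x, 51−x}: {12,39}, {13,38}, {14,37}, …, giving 14 two-element pairs and 8 integers whose partner 51−x falls outside [4,39].
By pigeonhole, treating each of those 22 groups as a pigeonhole, one can pick one integer per group — 22 integers — with no two summing to 51.
The 23rd integer lands in an occupied pair, forcing a sum of 51.

23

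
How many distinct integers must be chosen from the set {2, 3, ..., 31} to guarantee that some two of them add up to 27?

Two chosen integers sum to 27 exactly when both halves of some pair {x, 27−x} with 2 ≤ x ≤ 27−x ≤ 25 are chosen — 12 such pairs.
The remaining 6 elements (those with no distinct partner in range) can never complete a 27-sum, so the worst case takes all of them and one from each pair: 6 + 12 = 18.
The 19th integer has to be the second member of some pair, so 18 + 1 = 19.

19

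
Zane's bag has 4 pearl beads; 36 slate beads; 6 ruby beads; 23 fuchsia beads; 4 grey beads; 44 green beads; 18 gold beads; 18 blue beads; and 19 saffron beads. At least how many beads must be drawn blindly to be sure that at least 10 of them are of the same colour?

An adversary could hand out at most 9 beads per colour (pearl, ruby, grey run out sooner): 4 + 9 + 6 + 9 + 4 + 9 + 9 + 9 + 9 = 68 beads and still no colour has 10.
One more bead lands in a colour already at 9, so 69 draws are enough and 68 are not.

69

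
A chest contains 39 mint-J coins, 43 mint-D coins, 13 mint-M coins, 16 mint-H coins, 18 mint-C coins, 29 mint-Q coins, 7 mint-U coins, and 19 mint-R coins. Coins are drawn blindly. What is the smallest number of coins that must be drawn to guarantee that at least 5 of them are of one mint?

By the pigeonhole principle, the 8 mints are the holes; the coins drawn are the pigeons.
To avoid 5 of any one mint, the worst case takes at most 4 of each mint.
That gives 4 + 4 + 4 + 4 + 4 + 4 + 4 + 4 = 32 coins with no mint reaching 5.
The next coin forces some mint to 5, so 32 + 1 = 33.

33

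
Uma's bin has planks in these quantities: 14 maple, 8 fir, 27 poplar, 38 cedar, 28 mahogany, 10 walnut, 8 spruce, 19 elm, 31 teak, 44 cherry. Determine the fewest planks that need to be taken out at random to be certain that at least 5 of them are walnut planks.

In the worst case for collecting walnut planks, every non-walnut plank comes out first.
There are 14 + 8 + 27 + 38 + 28 + 8 + 19 + 31 + 44 = 217 non-walnut planks altogether.
After those, each further plank must be walnut, so 217 + 5 = 222 draws guarantee 5 walnut planks.

222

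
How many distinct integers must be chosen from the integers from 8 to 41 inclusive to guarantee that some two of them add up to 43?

Two chosen integers sum to 43 exactly when both halves of some pair {x, 43−x} with 8 ≤ x ≤ 43−x ≤ 35 are chosen — 14 such pairs.
The remaining 6 elements (those with no distinct partner in range) can never complete a 43-sum, so the worst case takes all of them and one from each pair: 6 + 14 = 20.
Pigeonhole: the 21st integer has to be the second member of some pair, so 20 + 1 = 21.

21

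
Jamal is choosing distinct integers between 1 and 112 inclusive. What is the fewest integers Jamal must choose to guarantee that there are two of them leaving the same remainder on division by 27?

The 27 residue classes mod 27 are the pigeonholes.
With 27 integers one could put 1 in each residue class and have no class reach 2.
The 28th integer pushes some class to 2, so 27·1 + 1 = 28.

28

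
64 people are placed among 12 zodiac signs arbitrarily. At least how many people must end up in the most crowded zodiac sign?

Pigeonhole: the 12 zodiac signs are the holes and the 64 people are the pigeons.
If every zodiac sign held at most 5 people, the total would be at most 12 × 5 = 60, which is less than 64.
So some zodiac sign holds at least ⌈64/12⌉ = 6 people.

6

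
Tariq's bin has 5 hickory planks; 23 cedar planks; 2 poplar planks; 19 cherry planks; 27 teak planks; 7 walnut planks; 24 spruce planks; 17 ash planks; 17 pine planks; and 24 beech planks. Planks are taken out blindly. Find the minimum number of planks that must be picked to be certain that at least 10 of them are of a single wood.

78

An adversary could hand out at most 9 planks per wood (hickory, poplar, walnut run out sooner): 5 + 9 + 2 + 9 + 9 + 7 + 9 + 9 + 9 + 9 = 77 planks and still no wood has 10.
By pigeonhole, one more plank lands in a wood already at 9, so 78 draws are enough and 77 are not.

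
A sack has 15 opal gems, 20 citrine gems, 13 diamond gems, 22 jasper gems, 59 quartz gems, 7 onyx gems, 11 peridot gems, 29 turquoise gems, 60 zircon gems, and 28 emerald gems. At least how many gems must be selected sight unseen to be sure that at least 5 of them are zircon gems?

In the worst case for collecting zircon gems, every non-zircon gem comes out first.
There are 15 + 20 + 13 + 22 + 59 + 7 + 11 + 29 + 28 = 204 non-zircon gems altogether.
After those, each further gem must be zircon, so 204 + 5 = 209 draws guarantee 5 zircon gems.

209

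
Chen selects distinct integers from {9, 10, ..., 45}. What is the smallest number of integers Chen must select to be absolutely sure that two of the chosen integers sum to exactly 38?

28

Group the elements by complementary pair {x, 38−x}: {9,29}, {10,28}, {11,27}, …, giving 10 two-element pairs, the single value 19 (it cannot pair with itself since the integers are distinct), and 16 integers whose partner 38−x falls outside [9,45].
Treating each of those 27 groups as a pigeonhole, one can pick one integer per group — 27 integers — with no two summing to 38.
The 28th integer lands in an occupied pair, forcing a sum of 38.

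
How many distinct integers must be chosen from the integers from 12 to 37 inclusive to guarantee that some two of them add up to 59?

19

A set avoiding the sum 59 can contain at most one of each pair {x, 59−x}, plus the 10 elements whose complement lies outside the range.
The integers 12, …, 29 (18 of them) are such a set: any two sum to at least 12+13 = 25 and at most 28+29 = 57 < 59.
Any 19th integer completes one of the 8 pairs, so 19 choices force a sum of 59.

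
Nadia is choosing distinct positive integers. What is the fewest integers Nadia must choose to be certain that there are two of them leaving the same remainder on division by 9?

The 9 residue classes mod 9 are the pigeonholes.
With 9 integers one could put 1 in each residue class and have no class reach 2.
The 10th integer pushes some class to 2, so 9·1 + 1 = 10.

10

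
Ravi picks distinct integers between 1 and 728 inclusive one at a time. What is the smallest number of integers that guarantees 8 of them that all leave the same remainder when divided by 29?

The 29 residue classes mod 29 are the pigeonholes.
With 203 integers one could put 7 in each residue class and have no class reach 8.
The 204th integer pushes some class to 8, so 29·7 + 1 = 204.

204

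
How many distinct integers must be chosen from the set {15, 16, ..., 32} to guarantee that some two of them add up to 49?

A set avoiding the sum 49 can contain at most one of each pair {x, 49−x}, plus the 2 elements whose complement lies outside the range.
The integers 15, …, 24 (10 of them) are such a set: any two sum to at least 15+16 = 31 and at most 23+24 = 47 < 49.
By the pigeonhole principle, any 11th integer completes one of the 8 pairs, so 11 choices force a sum of 49.

11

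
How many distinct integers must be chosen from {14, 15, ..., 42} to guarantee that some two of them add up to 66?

21

A set avoiding the sum 66 can contain at most one of each pair {x, 66−x}, plus the 11 elements whose complement lies outside the range or equal to its own complement.
The integers 14, …, 33 (20 of them) are such a set: any two sum to at least 14+15 = 29 and at most 32+33 = 65 < 66.
By pigeonhole, any 21st integer completes one of the 9 pairs, so 21 choices force a sum of 66.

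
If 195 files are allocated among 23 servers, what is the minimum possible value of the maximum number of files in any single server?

9

The 23 servers are the holes and the 195 files are the pigeons.
If every server held at most 8 files, the total would be at most 23 × 8 = 184, which is less than 195.
So some server holds at least ⌈195/23⌉ = 9 files.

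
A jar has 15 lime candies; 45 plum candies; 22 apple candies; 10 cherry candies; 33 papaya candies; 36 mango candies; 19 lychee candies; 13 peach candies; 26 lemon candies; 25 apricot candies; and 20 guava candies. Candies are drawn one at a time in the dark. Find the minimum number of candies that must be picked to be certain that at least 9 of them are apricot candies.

248

In the worst case for collecting apricot candies, every non-apricot candy comes out first.
There are 15 + 45 + 22 + 10 + 33 + 36 + 19 + 13 + 26 + 20 = 239 non-apricot candies altogether.
After those, each further candy must be apricot, so 239 + 9 = 248 draws guarantee 9 apricot candies.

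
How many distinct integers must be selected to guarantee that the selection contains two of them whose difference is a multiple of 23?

Integers whose pairwise differences are multiples of 23 are exactly those sharing a remainder mod 23. Pigeonhole: the 23 residue classes mod 23 are the pigeonholes.
With 23 integers one could put 1 in each residue class and have no class reach 2.
The 24th integer pushes some class to 2, so 23·1 + 1 = 24.

24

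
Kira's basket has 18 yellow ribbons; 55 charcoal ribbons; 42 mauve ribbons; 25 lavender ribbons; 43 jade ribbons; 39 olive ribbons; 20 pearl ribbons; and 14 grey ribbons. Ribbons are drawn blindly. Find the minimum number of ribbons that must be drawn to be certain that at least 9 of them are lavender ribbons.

In the worst case for collecting lavender ribbons, every non-lavender ribbon comes out first.
There are 18 + 55 + 42 + 43 + 39 + 20 + 14 = 231 non-lavender ribbons altogether.
After those, each further ribbon must be lavender, so 231 + 9 = 240 draws guarantee 9 lavender ribbons.

240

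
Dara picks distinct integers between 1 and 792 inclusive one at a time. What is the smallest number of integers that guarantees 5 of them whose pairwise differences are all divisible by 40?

161

Integers whose pairwise differences are multiples of 40 are exactly those sharing a remainder mod 40. By pigeonhole, the 40 residue classes mod 40 are the pigeonholes.
With 160 integers one could put 4 in each residue class and have no class reach 5.
The 161st integer pushes some class to 5, so 40·4 + 1 = 161.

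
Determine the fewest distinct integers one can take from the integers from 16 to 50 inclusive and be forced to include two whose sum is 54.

25

A set avoiding the sum 54 can contain at most one of each pair {x, 54−x}, plus the 13 elements whose complement lies outside the range or equal to its own complement.
The integers 27, …, 50 (24 of them) are such a set: any two sum to at least 27+28 = 55 > 54.
By pigeonhole, any 25th integer completes one of the 11 pairs, so 25 choices force a sum of 54.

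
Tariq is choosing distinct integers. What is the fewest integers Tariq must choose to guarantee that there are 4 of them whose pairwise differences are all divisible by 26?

79

Integers whose pairwise differences are multiples of 26 are exactly those sharing a remainder mod 26. The 26 residue classes mod 26 are the pigeonholes.
With 78 integers one could put 3 in each residue class and have no class reach 4.
The 79th integer pushes some class to 4, so 26·3 + 1 = 79.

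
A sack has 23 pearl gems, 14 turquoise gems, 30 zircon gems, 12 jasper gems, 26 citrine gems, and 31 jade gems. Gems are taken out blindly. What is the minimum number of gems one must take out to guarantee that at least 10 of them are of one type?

55

By pigeonhole, the 6 types are the holes; the gems drawn are the pigeons.
To avoid 10 of any one type, the worst case takes at most 9 of each type.
That gives 9 + 9 + 9 + 9 + 9 + 9 = 54 gems with no type reaching 10.
The next gem forces some type to 10, so 54 + 1 = 55.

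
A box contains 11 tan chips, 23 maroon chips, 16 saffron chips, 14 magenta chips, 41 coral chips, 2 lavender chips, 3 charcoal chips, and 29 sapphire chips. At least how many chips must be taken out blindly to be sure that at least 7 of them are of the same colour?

An adversary could hand out at most 6 chips per colour (lavender, charcoal run out sooner): 6 + 6 + 6 + 6 + 6 + 2 + 3 + 6 = 41 chips and still no colour has 7.
One more chip lands in a colour already at 6, so 42 draws are enough and 41 are not.

42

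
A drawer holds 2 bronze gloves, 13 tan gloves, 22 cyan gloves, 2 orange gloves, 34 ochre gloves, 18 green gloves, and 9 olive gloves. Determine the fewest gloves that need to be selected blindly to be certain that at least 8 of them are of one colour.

Put each drawn glove into a box by colour. The largest draw with every box below 8 takes min(count, 7) from each colour; colours with fewer than 7 contribute all they have.
Σ min(cᵢ, 7) = 2 + 7 + 7 + 2 + 7 + 7 + 7 = 39.
Draw number 39 + 1 = 40 must push one box to 8.

40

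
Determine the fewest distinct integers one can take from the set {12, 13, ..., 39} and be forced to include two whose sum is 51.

Two chosen integers sum to 51 exactly when both halves of some pair {x, 51−x} with 12 ≤ x ≤ 51−x ≤ 39 are chosen — 14 such pairs.
Every element belongs to one of those pairs, so the worst case picks one from each: 14 integers.
The 15th integer has to be the second member of some pair, so 14 + 1 = 15.

15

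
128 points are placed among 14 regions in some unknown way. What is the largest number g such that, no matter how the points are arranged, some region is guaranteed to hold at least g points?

By pigeonhole, the 14 regions are the holes and the 128 points are the pigeons.
If every region held at most 9 points, the total would be at most 14 × 9 = 126, which is less than 128.
So some region holds at least ⌈128/14⌉ = 10 points.

10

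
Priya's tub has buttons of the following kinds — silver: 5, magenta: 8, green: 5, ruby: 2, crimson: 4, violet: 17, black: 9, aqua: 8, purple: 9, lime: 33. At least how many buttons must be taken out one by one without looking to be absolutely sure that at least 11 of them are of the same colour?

Put each drawn button into a box by colour. The largest draw with every box below 11 takes min(count, 10) from each colour; colours with fewer than 10 contribute all they have.
Σ min(cᵢ, 10) = 5 + 8 + 5 + 2 + 4 + 10 + 9 + 8 + 9 + 10 = 70.
Draw number 70 + 1 = 71 must push one box to 11.

71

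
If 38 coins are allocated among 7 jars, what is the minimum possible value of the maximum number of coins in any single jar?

6

The 7 jars are the holes and the 38 coins are the pigeons.
If every jar held at most 5 coins, the total would be at most 7 × 5 = 35, which is less than 38.
So some jar holds at least ⌈38/7⌉ = 6 coins.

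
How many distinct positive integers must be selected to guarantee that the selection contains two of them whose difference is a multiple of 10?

11

Integers whose pairwise differences are multiples of 10 are exactly those sharing a remainder mod 10. By the pigeonhole principle, the 10 residue classes mod 10 are the pigeonholes.
With 10 integers one could put 1 in each residue class and have no class reach 2.
The 11th integer pushes some class to 2, so 10·1 + 1 = 11.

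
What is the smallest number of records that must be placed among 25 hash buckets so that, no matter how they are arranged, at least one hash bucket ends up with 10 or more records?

226

With 225 records one could put exactly 9 in each of the 25 hash buckets, and no hash bucket would reach 10.
By the pigeonhole principle, one more record must land in a hash bucket that already has 9, giving it 10.
So 25 × 9 + 1 = 226 records are required.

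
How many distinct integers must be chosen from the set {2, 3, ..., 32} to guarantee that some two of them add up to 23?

22

Group the elements by complementary pair {x, 23−x}: {2,21}, {3,20}, {4,19}, …, giving 10 two-element pairs and 11 integers whose partner 23−x falls outside [2,32].
Pigeonhole: treating each of those 21 groups as a pigeonhole, one can pick one integer per group — 21 integers — with no two summing to 23.
The 22nd integer lands in an occupied pair, forcing a sum of 23.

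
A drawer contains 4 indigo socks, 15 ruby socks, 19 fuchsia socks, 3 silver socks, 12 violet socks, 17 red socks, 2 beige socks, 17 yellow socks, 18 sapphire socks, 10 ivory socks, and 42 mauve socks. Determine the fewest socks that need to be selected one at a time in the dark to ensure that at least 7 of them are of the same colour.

58

Pigeonhole: the 11 colours are the holes; the socks drawn are the pigeons.
To avoid 7 of any one colour, the worst case takes at most 6 of each colour, or every sock of a colour that has fewer than 6.
That gives 4 + 6 + 6 + 3 + 6 + 6 + 2 + 6 + 6 + 6 + 6 = 57 socks with no colour reaching 7.
The next sock forces some colour to 7, so 57 + 1 = 58.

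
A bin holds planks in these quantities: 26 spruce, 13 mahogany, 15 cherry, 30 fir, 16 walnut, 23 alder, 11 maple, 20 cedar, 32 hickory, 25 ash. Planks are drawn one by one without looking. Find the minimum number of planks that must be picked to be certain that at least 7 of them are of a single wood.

61

Put each drawn plank into a box by wood. The largest draw with every box below 7 takes min(count, 6) from each wood.
Σ min(cᵢ, 6) = 6 + 6 + 6 + 6 + 6 + 6 + 6 + 6 + 6 + 6 = 60.
Draw number 60 + 1 = 61 must push one box to 7.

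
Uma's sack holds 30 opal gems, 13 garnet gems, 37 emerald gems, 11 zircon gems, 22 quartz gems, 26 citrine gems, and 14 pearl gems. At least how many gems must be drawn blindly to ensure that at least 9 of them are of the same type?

57

Put each drawn gem into a box by type. The largest draw with every box below 9 takes min(count, 8) from each type.
Σ min(cᵢ, 8) = 8 + 8 + 8 + 8 + 8 + 8 + 8 = 56.
Draw number 56 + 1 = 57 must push one box to 9.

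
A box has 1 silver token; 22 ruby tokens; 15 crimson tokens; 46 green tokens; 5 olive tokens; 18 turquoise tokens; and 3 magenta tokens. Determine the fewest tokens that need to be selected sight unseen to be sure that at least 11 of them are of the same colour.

An adversary could hand out at most 10 tokens per colour (silver, olive, magenta run out sooner): 1 + 10 + 10 + 10 + 5 + 10 + 3 = 49 tokens and still no colour has 11.
One more token lands in a colour already at 10, so 50 draws are enough and 49 are not.

50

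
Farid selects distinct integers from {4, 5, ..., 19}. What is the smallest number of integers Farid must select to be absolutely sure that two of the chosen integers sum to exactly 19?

Group the elements by complementary pair {x, 19−x}: {4,15}, {5,14}, {6,13}, …, giving 6 two-element pairs and 4 integers whose partner 19−x falls outside [4,19].
By the pigeonhole principle, treating each of those 10 groups as a pigeonhole, one can pick one integer per group — 10 integers — with no two summing to 19.
The 11th integer lands in an occupied pair, forcing a sum of 19.

11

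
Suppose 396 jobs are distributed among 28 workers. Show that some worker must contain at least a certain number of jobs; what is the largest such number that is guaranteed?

15

The 28 workers are the holes and the 396 jobs are the pigeons.
If every worker held at most 14 jobs, the total would be at most 28 × 14 = 392, which is less than 396.
So some worker holds at least ⌈396/28⌉ = 15 jobs.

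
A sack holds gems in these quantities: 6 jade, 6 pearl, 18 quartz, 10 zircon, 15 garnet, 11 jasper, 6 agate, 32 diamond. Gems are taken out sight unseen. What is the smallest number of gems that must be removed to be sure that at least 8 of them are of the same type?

An adversary could hand out at most 7 gems per type (jade, pearl, agate run out sooner): 6 + 6 + 7 + 7 + 7 + 7 + 6 + 7 = 53 gems and still no type has 8.
By pigeonhole, one more gem lands in a type already at 7, so 54 draws are enough and 53 are not.

54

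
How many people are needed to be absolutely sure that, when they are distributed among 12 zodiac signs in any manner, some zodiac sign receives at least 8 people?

With 84 people one could put exactly 7 in each of the 12 zodiac signs, and no zodiac sign would reach 8.
By the pigeonhole principle, one more person must land in a zodiac sign that already has 7, giving it 8.
So 12 × 7 + 1 = 85 people are required.

85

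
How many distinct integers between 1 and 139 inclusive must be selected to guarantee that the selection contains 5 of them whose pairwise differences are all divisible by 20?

81

Integers whose pairwise differences are multiples of 20 are exactly those sharing a remainder mod 20. The 20 residue classes mod 20 are the pigeonholes.
With 80 integers one could put 4 in each residue class and have no class reach 5.
The 81st integer pushes some class to 5, so 20·4 + 1 = 81.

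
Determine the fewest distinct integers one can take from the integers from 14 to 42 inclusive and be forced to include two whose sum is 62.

19

Group the elements by complementary pair {x, 62−x}: {20,42}, {21,41}, {22,40}, …, giving 11 two-element pairs, the single value 31 (it cannot pair with itself since the integers are distinct), and 6 integers whose partner 62−x falls outside [14,42].
By the pigeonhole principle, treating each of those 18 groups as a pigeonhole, one can pick one integer per group — 18 integers — with no two summing to 62.
The 19th integer lands in an occupied pair, forcing a sum of 62.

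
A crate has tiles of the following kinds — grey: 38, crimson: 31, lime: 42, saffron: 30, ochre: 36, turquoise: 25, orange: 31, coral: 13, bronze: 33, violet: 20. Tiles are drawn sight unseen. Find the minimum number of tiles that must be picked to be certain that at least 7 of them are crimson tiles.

275

In the worst case for collecting crimson tiles, every non-crimson tile comes out first.
There are 38 + 42 + 30 + 36 + 25 + 31 + 13 + 33 + 20 = 268 non-crimson tiles altogether.
After those, each further tile must be crimson, so 268 + 7 = 275 draws guarantee 7 crimson tiles.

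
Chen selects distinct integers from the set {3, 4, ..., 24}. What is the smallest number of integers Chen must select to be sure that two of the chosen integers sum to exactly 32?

Two chosen integers sum to 32 exactly when both halves of some pair {x, 32−x} with 8 ≤ x ≤ 32−x ≤ 24 are chosen — 8 such pairs.
The remaining 6 elements (those with no distinct partner in range) can never complete a 32-sum, so the worst case takes all of them and one from each pair: 6 + 8 = 14.
The 15th integer has to be the second member of some pair, so 14 + 1 = 15.

15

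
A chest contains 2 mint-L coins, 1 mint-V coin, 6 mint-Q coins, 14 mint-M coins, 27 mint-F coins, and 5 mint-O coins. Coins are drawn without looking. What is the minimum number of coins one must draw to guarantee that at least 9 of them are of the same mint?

31

An adversary could hand out at most 8 coins per mint (4 mints run out sooner): 2 + 1 + 6 + 8 + 8 + 5 = 30 coins and still no mint has 9.
By the pigeonhole principle, one more coin lands in a mint already at 8, so 31 draws are enough and 30 are not.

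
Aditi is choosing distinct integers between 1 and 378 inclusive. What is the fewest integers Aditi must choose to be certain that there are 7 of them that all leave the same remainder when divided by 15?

91

Pigeonhole: the 15 residue classes mod 15 are the pigeonholes.
With 90 integers one could put 6 in each residue class and have no class reach 7.
The 91st integer pushes some class to 7, so 15·6 + 1 = 91.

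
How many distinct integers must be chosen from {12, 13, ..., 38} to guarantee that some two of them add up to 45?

17

Group the elements by complementary pair {x, 45−x}: {12,33}, {13,32}, {14,31}, …, giving 11 two-element pairs and 5 integers whose partner 45−x falls outside [12,38].
Treating each of those 16 groups as a pigeonhole, one can pick one integer per group — 16 integers — with no two summing to 45.
The 17th integer lands in an occupied pair, forcing a sum of 45.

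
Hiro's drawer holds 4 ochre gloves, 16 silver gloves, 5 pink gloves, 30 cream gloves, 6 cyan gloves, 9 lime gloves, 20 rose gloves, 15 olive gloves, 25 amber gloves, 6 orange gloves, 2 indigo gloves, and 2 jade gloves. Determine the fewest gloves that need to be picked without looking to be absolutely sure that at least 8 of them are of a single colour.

68

An adversary could hand out at most 7 gloves per colour (6 colours run out sooner): 4 + 7 + 5 + 7 + 6 + 7 + 7 + 7 + 7 + 6 + 2 + 2 = 67 gloves and still no colour has 8.
Pigeonhole: one more glove lands in a colour already at 7, so 68 draws are enough and 67 are not.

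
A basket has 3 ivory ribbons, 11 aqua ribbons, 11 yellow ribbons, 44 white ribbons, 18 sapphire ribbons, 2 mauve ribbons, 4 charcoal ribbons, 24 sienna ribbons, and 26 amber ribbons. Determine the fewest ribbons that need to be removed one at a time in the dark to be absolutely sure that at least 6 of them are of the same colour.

40

Put each drawn ribbon into a box by colour. The largest draw with every box below 6 takes min(count, 5) from each colour; colours with fewer than 5 contribute all they have.
Σ min(cᵢ, 5) = 3 + 5 + 5 + 5 + 5 + 2 + 4 + 5 + 5 = 39.
Draw number 39 + 1 = 40 must push one box to 6.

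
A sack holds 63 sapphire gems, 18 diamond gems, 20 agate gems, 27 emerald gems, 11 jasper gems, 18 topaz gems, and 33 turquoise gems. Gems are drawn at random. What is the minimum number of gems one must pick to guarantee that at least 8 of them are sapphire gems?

In the worst case for collecting sapphire gems, every non-sapphire gem comes out first.
There are 18 + 20 + 27 + 11 + 18 + 33 = 127 non-sapphire gems altogether.
After those, each further gem must be sapphire, so 127 + 8 = 135 draws guarantee 8 sapphire gems.

135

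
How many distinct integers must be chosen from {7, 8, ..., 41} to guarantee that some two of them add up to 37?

24

Group the elements by complementary pair {x, 37−x}: {7,30}, {8,29}, {9,28}, …, giving 12 two-element pairs and 11 integers whose partner 37−x falls outside [7,41].
By the pigeonhole principle, treating each of those 23 groups as a pigeonhole, one can pick one integer per group — 23 integers — with no two summing to 37.
The 24th integer lands in an occupied pair, forcing a sum of 37.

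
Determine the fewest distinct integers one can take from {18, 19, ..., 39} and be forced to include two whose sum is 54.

Group the elements by complementary pair {x, 54−x}: {18,36}, {19,35}, {20,34}, …, giving 9 two-element pairs, the single value 27 (it cannot pair with itself since the integers are distinct), and 3 integers whose partner 54−x falls outside [18,39].
Treating each of those 13 groups as a pigeonhole, one can pick one integer per group — 13 integers — with no two summing to 54.
The 14th integer lands in an occupied pair, forcing a sum of 54.

14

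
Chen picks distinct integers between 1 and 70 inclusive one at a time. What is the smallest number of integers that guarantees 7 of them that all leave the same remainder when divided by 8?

49

Pigeonhole: the 8 residue classes mod 8 are the pigeonholes.
With 48 integers one could put 6 in each residue class and have no class reach 7.
The 49th integer pushes some class to 7, so 8·6 + 1 = 49.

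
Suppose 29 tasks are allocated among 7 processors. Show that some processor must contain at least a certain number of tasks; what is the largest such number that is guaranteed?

By the pigeonhole principle, the 7 processors are the holes and the 29 tasks are the pigeons.
If every processor held at most 4 tasks, the total would be at most 7 × 4 = 28, which is less than 29.
So some processor holds at least ⌈29/7⌉ = 5 tasks.

5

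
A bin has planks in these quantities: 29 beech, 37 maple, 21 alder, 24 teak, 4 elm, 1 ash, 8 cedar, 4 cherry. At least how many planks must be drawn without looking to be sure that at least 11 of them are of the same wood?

58

The 8 woods are the holes; the planks drawn are the pigeons.
To avoid 11 of any one wood, the worst case takes at most 10 of each wood, or every plank of a wood that has fewer than 10.
That gives 10 + 10 + 10 + 10 + 4 + 1 + 8 + 4 = 57 planks with no wood reaching 11.
The next plank forces some wood to 11, so 57 + 1 = 58.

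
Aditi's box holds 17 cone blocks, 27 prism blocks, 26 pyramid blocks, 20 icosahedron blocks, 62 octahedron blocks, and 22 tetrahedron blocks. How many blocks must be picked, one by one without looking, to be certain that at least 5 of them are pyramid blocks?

In the worst case for collecting pyramid blocks, every non-pyramid block comes out first.
There are 17 + 27 + 20 + 62 + 22 = 148 non-pyramid blocks altogether.
After those, each further block must be pyramid, so 148 + 5 = 153 draws guarantee 5 pyramid blocks.

153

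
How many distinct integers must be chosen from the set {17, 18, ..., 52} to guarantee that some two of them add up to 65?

21

Two chosen integers sum to 65 exactly when both halves of some pair {x, 65−x} with 17 ≤ x ≤ 65−x ≤ 48 are chosen — 16 such pairs.
The remaining 4 elements (those with no distinct partner in range) can never complete a 65-sum, so the worst case takes all of them and one from each pair: 4 + 16 = 20.
The 21st integer has to be the second member of some pair, so 20 + 1 = 21.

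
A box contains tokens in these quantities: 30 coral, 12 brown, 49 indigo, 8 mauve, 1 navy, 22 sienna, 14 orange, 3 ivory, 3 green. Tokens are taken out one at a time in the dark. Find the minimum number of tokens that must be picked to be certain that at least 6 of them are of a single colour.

By pigeonhole, the 9 colours are the holes; the tokens drawn are the pigeons.
To avoid 6 of any one colour, the worst case takes at most 5 of each colour, or every token of a colour that has fewer than 5.
That gives 5 + 5 + 5 + 5 + 1 + 5 + 5 + 3 + 3 = 37 tokens with no colour reaching 6.
The next token forces some colour to 6, so 37 + 1 = 38.

38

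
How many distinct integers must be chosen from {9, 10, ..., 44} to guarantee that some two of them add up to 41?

25

A set avoiding the sum 41 can contain at most one of each pair {x, 41−x}, plus the 12 elements whose complement lies outside the range.
The integers 21, …, 44 (24 of them) are such a set: any two sum to at least 21+22 = 43 > 41.
Any 25th integer completes one of the 12 pairs, so 25 choices force a sum of 41.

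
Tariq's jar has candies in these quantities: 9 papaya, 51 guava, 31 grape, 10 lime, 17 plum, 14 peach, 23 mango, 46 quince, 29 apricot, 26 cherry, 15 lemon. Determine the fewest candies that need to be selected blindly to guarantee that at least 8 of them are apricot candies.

In the worst case for collecting apricot candies, every non-apricot candy comes out first.
There are 9 + 51 + 31 + 10 + 17 + 14 + 23 + 46 + 26 + 15 = 242 non-apricot candies altogether.
After those, each further candy must be apricot, so 242 + 8 = 250 draws guarantee 8 apricot candies.

250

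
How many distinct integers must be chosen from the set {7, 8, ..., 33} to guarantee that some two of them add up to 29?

Two chosen integers sum to 29 exactly when both halves of some pair {x, 29−x} with 7 ≤ x ≤ 29−x ≤ 22 are chosen — 8 such pairs.
The remaining 11 elements (those with no distinct partner in range) can never complete a 29-sum, so the worst case takes all of them and one from each pair: 11 + 8 = 19.
By pigeonhole, the 20th integer has to be the second member of some pair, so 19 + 1 = 20.

20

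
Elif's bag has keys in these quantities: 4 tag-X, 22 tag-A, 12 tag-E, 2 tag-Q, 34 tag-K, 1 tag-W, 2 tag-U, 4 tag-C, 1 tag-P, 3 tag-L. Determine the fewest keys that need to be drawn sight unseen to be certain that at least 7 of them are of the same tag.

36

By the pigeonhole principle, the 10 tags are the holes; the keys drawn are the pigeons.
To avoid 7 of any one tag, the worst case takes at most 6 of each tag, or every key of a tag that has fewer than 6.
That gives 4 + 6 + 6 + 2 + 6 + 1 + 2 + 4 + 1 + 3 = 35 keys with no tag reaching 7.
The next key forces some tag to 7, so 35 + 1 = 36.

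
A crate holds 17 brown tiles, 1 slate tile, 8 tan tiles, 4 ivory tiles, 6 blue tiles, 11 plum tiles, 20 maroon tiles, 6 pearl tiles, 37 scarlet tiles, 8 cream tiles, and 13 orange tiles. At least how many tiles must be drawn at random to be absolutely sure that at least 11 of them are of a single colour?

Pigeonhole: the 11 colours are the holes; the tiles drawn are the pigeons.
To avoid 11 of any one colour, the worst case takes at most 10 of each colour, or every tile of a colour that has fewer than 10.
That gives 10 + 1 + 8 + 4 + 6 + 10 + 10 + 6 + 10 + 8 + 10 = 83 tiles with no colour reaching 11.
The next tile forces some colour to 11, so 83 + 1 = 84.

84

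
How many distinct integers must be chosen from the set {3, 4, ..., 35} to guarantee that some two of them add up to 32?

21

Group the elements by complementary pair {x, 32−x}: {3,29}, {4,28}, {5,27}, …, giving 13 two-element pairs; the single value 16 (it cannot pair with itself since the integers are distinct); and 6 integers whose partner 32−x falls outside [3,35].
Pigeonhole: treating each of those 20 groups as a pigeonhole, one can pick one integer per group — 20 integers — with no two summing to 32.
The 21st integer lands in an occupied pair, forcing a sum of 32.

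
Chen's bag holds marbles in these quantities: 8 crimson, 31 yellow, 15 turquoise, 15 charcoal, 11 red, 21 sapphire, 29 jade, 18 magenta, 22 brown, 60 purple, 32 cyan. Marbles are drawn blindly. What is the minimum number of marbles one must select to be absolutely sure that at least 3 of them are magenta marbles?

In the worst case for collecting magenta marbles, every non-magenta marble comes out first.
There are 8 + 31 + 15 + 15 + 11 + 21 + 29 + 22 + 60 + 32 = 244 non-magenta marbles altogether.
After those, each further marble must be magenta, so 244 + 3 = 247 draws guarantee 3 magenta marbles.

247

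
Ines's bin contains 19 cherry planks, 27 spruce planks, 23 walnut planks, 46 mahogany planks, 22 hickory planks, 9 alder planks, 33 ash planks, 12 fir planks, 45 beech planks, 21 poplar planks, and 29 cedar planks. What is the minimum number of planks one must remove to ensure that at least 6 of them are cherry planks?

273

In the worst case for collecting cherry planks, every non-cherry plank comes out first.
There are 27 + 23 + 46 + 22 + 9 + 33 + 12 + 45 + 21 + 29 = 267 non-cherry planks altogether.
After those, each further plank must be cherry, so 267 + 6 = 273 draws guarantee 6 cherry planks.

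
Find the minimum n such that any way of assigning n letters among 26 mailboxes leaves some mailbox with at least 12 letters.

287

With 286 letters one could put exactly 11 in each of the 26 mailboxes, and no mailbox would reach 12.
One more letter must land in a mailbox that already has 11, giving it 12.
So 26 × 11 + 1 = 287 letters are required.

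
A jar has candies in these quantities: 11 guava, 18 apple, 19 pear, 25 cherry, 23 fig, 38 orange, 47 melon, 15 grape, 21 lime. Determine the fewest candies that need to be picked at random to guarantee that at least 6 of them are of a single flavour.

By pigeonhole, the 9 flavours are the holes; the candies drawn are the pigeons.
To avoid 6 of any one flavour, the worst case takes at most 5 of each flavour.
That gives 5 + 5 + 5 + 5 + 5 + 5 + 5 + 5 + 5 = 45 candies with no flavour reaching 6.
The next candy forces some flavour to 6, so 45 + 1 = 46.

46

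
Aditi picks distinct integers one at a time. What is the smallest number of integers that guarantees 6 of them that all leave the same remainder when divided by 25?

Pigeonhole: the 25 residue classes mod 25 are the pigeonholes.
With 125 integers one could put 5 in each residue class and have no class reach 6.
The 126th integer pushes some class to 6, so 25·5 + 1 = 126.

126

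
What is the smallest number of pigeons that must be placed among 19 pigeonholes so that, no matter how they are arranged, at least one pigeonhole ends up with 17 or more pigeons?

305

With 304 pigeons one could put exactly 16 in each of the 19 pigeonholes, and no pigeonhole would reach 17.
Pigeonhole: one more pigeon must land in a pigeonhole that already has 16, giving it 17.
So 19 × 16 + 1 = 305 pigeons are required.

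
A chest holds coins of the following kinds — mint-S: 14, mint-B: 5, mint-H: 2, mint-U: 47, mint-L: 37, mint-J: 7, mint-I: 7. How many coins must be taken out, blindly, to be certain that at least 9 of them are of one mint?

46

Pigeonhole: put each drawn coin into a box by mint. The largest draw with every box below 9 takes min(count, 8) from each mint; mints with fewer than 8 contribute all they have.
Σ min(cᵢ, 8) = 8 + 5 + 2 + 8 + 8 + 7 + 7 = 45.
Draw number 45 + 1 = 46 must push one box to 9.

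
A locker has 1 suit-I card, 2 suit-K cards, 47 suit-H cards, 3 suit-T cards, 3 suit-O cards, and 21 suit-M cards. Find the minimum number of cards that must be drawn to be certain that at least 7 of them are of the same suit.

Pigeonhole: the 6 suits are the holes; the cards drawn are the pigeons.
To avoid 7 of any one suit, the worst case takes at most 6 of each suit, or every card of a suit that has fewer than 6.
That gives 1 + 2 + 6 + 3 + 3 + 6 = 21 cards with no suit reaching 7.
The next card forces some suit to 7, so 21 + 1 = 22.

22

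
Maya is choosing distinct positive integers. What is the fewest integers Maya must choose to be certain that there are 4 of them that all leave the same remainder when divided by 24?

73

By pigeonhole, the 24 residue classes mod 24 are the pigeonholes.
With 72 integers one could put 3 in each residue class and have no class reach 4.
The 73rd integer pushes some class to 4, so 24·3 + 1 = 73.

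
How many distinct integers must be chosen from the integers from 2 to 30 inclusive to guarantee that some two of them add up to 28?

Two chosen integers sum to 28 exactly when both halves of some pair {x, 28−x} with 2 ≤ x ≤ 28−x ≤ 26 are chosen — 12 such pairs.
The remaining 5 elements (those with no distinct partner in range) can never complete a 28-sum, so the worst case takes all of them and one from each pair: 5 + 12 = 17.
By pigeonhole, the 18th integer has to be the second member of some pair, so 17 + 1 = 18.

18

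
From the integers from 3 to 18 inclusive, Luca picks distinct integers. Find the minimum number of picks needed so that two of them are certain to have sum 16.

12

A set avoiding the sum 16 can contain at most one of each pair {x, 16−x}, plus the 6 elements whose complement lies outside the range or equal to its own complement.
The integers 8, …, 18 (11 of them) are such a set: any two sum to at least 8+9 = 17 > 16.
Any 12th integer completes one of the 5 pairs, so 12 choices force a sum of 16.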